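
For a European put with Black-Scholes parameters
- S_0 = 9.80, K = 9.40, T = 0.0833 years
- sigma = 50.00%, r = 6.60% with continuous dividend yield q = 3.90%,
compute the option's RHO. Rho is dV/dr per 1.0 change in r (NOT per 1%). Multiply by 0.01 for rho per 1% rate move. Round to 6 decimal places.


d1 = 0.3765143582; d2 = 0.2322056613
phi(d1) = 0.3716435570; exp(-qT) = 0.9967565713; exp(-rT) = 0.9945172852
N(-d2) = 0.4081891404
Rho = -K*T*exp(-rT)*N(-d2) = -9.4000 * 0.0833 * 0.9945172852 * 0.4081891404 = -0.317868

Answer: Rho = -0.317868


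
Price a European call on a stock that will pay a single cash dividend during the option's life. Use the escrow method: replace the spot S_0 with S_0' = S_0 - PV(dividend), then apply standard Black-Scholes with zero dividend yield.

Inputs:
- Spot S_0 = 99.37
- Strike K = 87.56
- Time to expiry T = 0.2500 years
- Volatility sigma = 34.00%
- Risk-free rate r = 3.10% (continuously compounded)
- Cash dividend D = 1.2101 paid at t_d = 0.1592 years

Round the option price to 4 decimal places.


PV(D) = D * exp(-r * t_d) = 1.2101 * 0.99507696 = 1.20414263
S_0' = S_0 - PV(D) = 99.3700 - 1.20414263 = 98.16585737
d1 = (ln(S_0'/K) + (r + sigma^2/2)*T) / (sigma*sqrt(T)) = 0.80314234
d2 = d1 - sigma*sqrt(T) = 0.63314234
exp(-rT) = 0.99227995
N(d1) = 0.78905377; N(d2) = 0.73667965
C = S_0' * N(d1) - K * exp(-rT) * N(d2) = 98.16585737 * 0.78905377 - 87.5600 * 0.99227995 * 0.73667965 = 13.4524

Answer: Price = 13.4524


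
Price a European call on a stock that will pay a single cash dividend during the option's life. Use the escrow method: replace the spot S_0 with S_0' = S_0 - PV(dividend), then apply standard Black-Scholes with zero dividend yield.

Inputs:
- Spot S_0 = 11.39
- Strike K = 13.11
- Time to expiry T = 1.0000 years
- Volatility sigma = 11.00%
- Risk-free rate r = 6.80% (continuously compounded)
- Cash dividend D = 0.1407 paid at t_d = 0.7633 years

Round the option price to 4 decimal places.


PV(D) = D * exp(-r * t_d) = 0.1407 * 0.94941963 = 0.13358334
S_0' = S_0 - PV(D) = 11.3900 - 0.13358334 = 11.25641666
d1 = (ln(S_0'/K) + (r + sigma^2/2)*T) / (sigma*sqrt(T)) = -0.71260875
d2 = d1 - sigma*sqrt(T) = -0.82260875
exp(-rT) = 0.93426047
N(d1) = 0.23804395; N(d2) = 0.20536526
C = S_0' * N(d1) - K * exp(-rT) * N(d2) = 11.25641666 * 0.23804395 - 13.1100 * 0.93426047 * 0.20536526 = 0.1642

Answer: Price = 0.1642


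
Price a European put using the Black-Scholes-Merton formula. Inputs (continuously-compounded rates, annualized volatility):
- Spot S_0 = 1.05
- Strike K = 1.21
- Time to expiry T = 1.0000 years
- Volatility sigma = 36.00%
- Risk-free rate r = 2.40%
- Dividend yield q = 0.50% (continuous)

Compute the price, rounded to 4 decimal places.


Answer: Price = 0.2363

Derivation:
d1 = (ln(S/K) + (r - q + 0.5*sigma^2) * T) / (sigma * sqrt(T)) = -0.16119499
d2 = d1 - sigma * sqrt(T) = -0.52119499
exp(-rT) = 0.97628571; exp(-qT) = 0.99501248
P = K * exp(-rT) * N(-d2) - S_0 * exp(-qT) * N(-d1)
N(-d1) = 0.56403009; N(-d2) = 0.69888453
P = 1.2100 * 0.97628571 * 0.69888453 - 1.0500 * 0.99501248 * 0.56403009 = 0.2363


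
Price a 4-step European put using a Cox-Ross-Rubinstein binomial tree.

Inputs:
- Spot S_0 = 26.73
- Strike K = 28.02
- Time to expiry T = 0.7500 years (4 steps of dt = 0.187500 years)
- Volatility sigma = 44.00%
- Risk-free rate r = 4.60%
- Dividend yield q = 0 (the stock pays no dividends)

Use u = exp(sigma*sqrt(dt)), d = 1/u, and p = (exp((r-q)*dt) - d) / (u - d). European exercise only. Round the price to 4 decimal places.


dt = T/N = 0.187500
u = exp(sigma*sqrt(dt)) = 1.209885; d = 1/u = 0.826525
p = (exp((r-q)*dt) - d) / (u - d) = 0.475108
Discount per step: exp(-r*dt) = 0.991412
Stock lattice S(k, i) with i counting down-moves:
  k=0: S(0,0) = 26.7300
  k=1: S(1,0) = 32.3402; S(1,1) = 22.0930
  k=2: S(2,0) = 39.1280; S(2,1) = 26.7300; S(2,2) = 18.2604
  k=3: S(3,0) = 47.3404; S(3,1) = 32.3402; S(3,2) = 22.0930; S(3,3) = 15.0927
  k=4: S(4,0) = 57.2764; S(4,1) = 39.1280; S(4,2) = 26.7300; S(4,3) = 18.2604; S(4,4) = 12.4745
Terminal payoffs V(N, i) = max(K - S_T, 0):
  V(4,0) = 0.000000; V(4,1) = 0.000000; V(4,2) = 1.290000; V(4,3) = 9.759590; V(4,4) = 15.545530
Backward induction: V(k, i) = exp(-r*dt) * [p * V(k+1, i) + (1-p) * V(k+1, i+1)].
  V(3,0) = exp(-r*dt) * [p*0.000000 + (1-p)*0.000000] = 0.000000
  V(3,1) = exp(-r*dt) * [p*0.000000 + (1-p)*1.290000] = 0.671296
  V(3,2) = exp(-r*dt) * [p*1.290000 + (1-p)*9.759590] = 5.686364
  V(3,3) = exp(-r*dt) * [p*9.759590 + (1-p)*15.545530] = 12.686688
  V(2,0) = exp(-r*dt) * [p*0.000000 + (1-p)*0.671296] = 0.349332
  V(2,1) = exp(-r*dt) * [p*0.671296 + (1-p)*5.686364] = 3.275294
  V(2,2) = exp(-r*dt) * [p*5.686364 + (1-p)*12.686688] = 9.280390
  V(1,0) = exp(-r*dt) * [p*0.349332 + (1-p)*3.275294] = 1.868957
  V(1,1) = exp(-r*dt) * [p*3.275294 + (1-p)*9.280390] = 6.372124
  V(0,0) = exp(-r*dt) * [p*1.868957 + (1-p)*6.372124] = 4.196285

Answer: Price = V(0,0) = 4.1963


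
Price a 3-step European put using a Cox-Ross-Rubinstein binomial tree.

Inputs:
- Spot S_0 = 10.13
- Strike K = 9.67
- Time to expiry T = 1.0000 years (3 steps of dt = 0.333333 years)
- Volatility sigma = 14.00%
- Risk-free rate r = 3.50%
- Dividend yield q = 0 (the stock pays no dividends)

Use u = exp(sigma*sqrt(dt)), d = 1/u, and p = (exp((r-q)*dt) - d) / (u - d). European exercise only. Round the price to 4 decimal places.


Answer: Price = V(0,0) = 0.2539

Derivation:
dt = T/N = 0.333333
u = exp(sigma*sqrt(dt)) = 1.084186; d = 1/u = 0.922351
p = (exp((r-q)*dt) - d) / (u - d) = 0.552316
Discount per step: exp(-r*dt) = 0.988401
Stock lattice S(k, i) with i counting down-moves:
  k=0: S(0,0) = 10.1300
  k=1: S(1,0) = 10.9828; S(1,1) = 9.3434
  k=2: S(2,0) = 11.9074; S(2,1) = 10.1300; S(2,2) = 8.6179
  k=3: S(3,0) = 12.9098; S(3,1) = 10.9828; S(3,2) = 9.3434; S(3,3) = 7.9487
Terminal payoffs V(N, i) = max(K - S_T, 0):
  V(3,0) = 0.000000; V(3,1) = 0.000000; V(3,2) = 0.326581; V(3,3) = 1.721254
Backward induction: V(k, i) = exp(-r*dt) * [p * V(k+1, i) + (1-p) * V(k+1, i+1)].
  V(2,0) = exp(-r*dt) * [p*0.000000 + (1-p)*0.000000] = 0.000000
  V(2,1) = exp(-r*dt) * [p*0.000000 + (1-p)*0.326581] = 0.144509
  V(2,2) = exp(-r*dt) * [p*0.326581 + (1-p)*1.721254] = 0.939923
  V(1,0) = exp(-r*dt) * [p*0.000000 + (1-p)*0.144509] = 0.063944
  V(1,1) = exp(-r*dt) * [p*0.144509 + (1-p)*0.939923] = 0.494797
  V(0,0) = exp(-r*dt) * [p*0.063944 + (1-p)*0.494797] = 0.253851


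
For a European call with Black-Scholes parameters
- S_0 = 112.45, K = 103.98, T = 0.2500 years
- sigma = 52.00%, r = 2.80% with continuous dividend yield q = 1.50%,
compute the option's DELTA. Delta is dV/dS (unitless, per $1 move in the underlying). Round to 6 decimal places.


d1 = 0.4436927133; d2 = 0.1836927133
phi(d1) = 0.3615445006; exp(-qT) = 0.9962570225; exp(-rT) = 0.9930244429
N(d1) = 0.6713676178
Delta = exp(-qT) * N(d1) = 0.9962570225 * 0.6713676178 = 0.668855

Answer: Delta = 0.668855


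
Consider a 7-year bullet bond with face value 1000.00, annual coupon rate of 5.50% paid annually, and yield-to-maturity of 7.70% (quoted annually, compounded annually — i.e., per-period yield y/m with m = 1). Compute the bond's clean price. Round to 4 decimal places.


Answer: Price = 884.2752

Derivation:
Coupon per period c = face * coupon_rate / m = 55.000000
Periods per year m = 1; per-period yield y/m = 0.077000
Number of cashflows N = 7
Cashflows (t years, CF_t, discount factor 1/(1+y/m)^(m*t), PV):
  t = 1.0000: CF_t = 55.000000, DF = 0.928505, PV = 51.067781
  t = 2.0000: CF_t = 55.000000, DF = 0.862122, PV = 47.416695
  t = 3.0000: CF_t = 55.000000, DF = 0.800484, PV = 44.026644
  t = 4.0000: CF_t = 55.000000, DF = 0.743254, PV = 40.878964
  t = 5.0000: CF_t = 55.000000, DF = 0.690115, PV = 37.956326
  t = 6.0000: CF_t = 55.000000, DF = 0.640775, PV = 35.242643
  t = 7.0000: CF_t = 1055.000000, DF = 0.594963, PV = 627.686136
Price P = sum_t PV_t = 884.275189


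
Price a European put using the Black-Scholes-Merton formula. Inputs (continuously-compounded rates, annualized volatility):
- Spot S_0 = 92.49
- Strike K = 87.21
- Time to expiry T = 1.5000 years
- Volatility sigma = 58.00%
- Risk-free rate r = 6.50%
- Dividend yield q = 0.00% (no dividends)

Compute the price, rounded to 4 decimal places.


d1 = (ln(S/K) + (r - q + 0.5*sigma^2) * T) / (sigma * sqrt(T)) = 0.57518176
d2 = d1 - sigma * sqrt(T) = -0.13517027
exp(-rT) = 0.90710234; exp(-qT) = 1.00000000
P = K * exp(-rT) * N(-d2) - S_0 * exp(-qT) * N(-d1)
N(-d1) = 0.28258419; N(-d2) = 0.55376137
P = 87.2100 * 0.90710234 * 0.55376137 - 92.4900 * 1.00000000 * 0.28258419 = 17.6710

Answer: Price = 17.6710


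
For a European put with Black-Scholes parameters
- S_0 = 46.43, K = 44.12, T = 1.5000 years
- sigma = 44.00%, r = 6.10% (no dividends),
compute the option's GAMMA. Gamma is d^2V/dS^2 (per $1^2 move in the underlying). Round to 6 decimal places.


Answer: Gamma = 0.013826

Derivation:
d1 = 0.5339379326; d2 = -0.0049498108
phi(d1) = 0.3459422618; exp(-qT) = 1.0000000000; exp(-rT) = 0.9125613162
Gamma = exp(-qT) * phi(d1) / (S * sigma * sqrt(T)) = 1.0000000000 * 0.3459422618 / (46.4300 * 0.4400 * 1.2247448714) = 0.013826


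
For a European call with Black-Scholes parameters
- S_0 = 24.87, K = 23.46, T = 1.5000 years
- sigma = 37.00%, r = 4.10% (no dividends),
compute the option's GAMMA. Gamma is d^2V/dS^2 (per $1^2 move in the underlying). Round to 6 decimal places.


d1 = 0.4910905071; d2 = 0.0379349047
phi(d1) = 0.3536231516; exp(-qT) = 1.0000000000; exp(-rT) = 0.9403529457
Gamma = exp(-qT) * phi(d1) / (S * sigma * sqrt(T)) = 1.0000000000 * 0.3536231516 / (24.8700 * 0.3700 * 1.2247448714) = 0.031377

Answer: Gamma = 0.031377


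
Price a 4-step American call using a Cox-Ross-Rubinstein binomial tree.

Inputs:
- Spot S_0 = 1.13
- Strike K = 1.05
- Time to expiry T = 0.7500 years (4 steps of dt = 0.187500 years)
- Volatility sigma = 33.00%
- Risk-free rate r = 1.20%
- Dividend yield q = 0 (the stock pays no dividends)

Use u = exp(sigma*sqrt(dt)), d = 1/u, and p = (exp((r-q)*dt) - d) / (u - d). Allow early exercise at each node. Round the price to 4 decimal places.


Answer: Price = V(0,0) = 0.1764

Derivation:
dt = T/N = 0.187500
u = exp(sigma*sqrt(dt)) = 1.153608; d = 1/u = 0.866846
p = (exp((r-q)*dt) - d) / (u - d) = 0.472192
Discount per step: exp(-r*dt) = 0.997753
Stock lattice S(k, i) with i counting down-moves:
  k=0: S(0,0) = 1.1300
  k=1: S(1,0) = 1.3036; S(1,1) = 0.9795
  k=2: S(2,0) = 1.5038; S(2,1) = 1.1300; S(2,2) = 0.8491
  k=3: S(3,0) = 1.7348; S(3,1) = 1.3036; S(3,2) = 0.9795; S(3,3) = 0.7360
  k=4: S(4,0) = 2.0013; S(4,1) = 1.5038; S(4,2) = 1.1300; S(4,3) = 0.8491; S(4,4) = 0.6380
Terminal payoffs V(N, i) = max(S_T - K, 0):
  V(4,0) = 0.951295; V(4,1) = 0.453816; V(4,2) = 0.080000; V(4,3) = 0.000000; V(4,4) = 0.000000
Backward induction: V(k, i) = exp(-r*dt) * [p * V(k+1, i) + (1-p) * V(k+1, i+1)]; then take max(V_cont, immediate exercise) for American.
  V(3,0) = exp(-r*dt) * [p*0.951295 + (1-p)*0.453816] = 0.687174; exercise = 0.684814; V(3,0) = max -> 0.687174
  V(3,1) = exp(-r*dt) * [p*0.453816 + (1-p)*0.080000] = 0.255937; exercise = 0.253577; V(3,1) = max -> 0.255937
  V(3,2) = exp(-r*dt) * [p*0.080000 + (1-p)*0.000000] = 0.037690; exercise = 0.000000; V(3,2) = max -> 0.037690
  V(3,3) = exp(-r*dt) * [p*0.000000 + (1-p)*0.000000] = 0.000000; exercise = 0.000000; V(3,3) = max -> 0.000000
  V(2,0) = exp(-r*dt) * [p*0.687174 + (1-p)*0.255937] = 0.458531; exercise = 0.453816; V(2,0) = max -> 0.458531
  V(2,1) = exp(-r*dt) * [p*0.255937 + (1-p)*0.037690] = 0.140428; exercise = 0.080000; V(2,1) = max -> 0.140428
  V(2,2) = exp(-r*dt) * [p*0.037690 + (1-p)*0.000000] = 0.017757; exercise = 0.000000; V(2,2) = max -> 0.017757
  V(1,0) = exp(-r*dt) * [p*0.458531 + (1-p)*0.140428] = 0.289981; exercise = 0.253577; V(1,0) = max -> 0.289981
  V(1,1) = exp(-r*dt) * [p*0.140428 + (1-p)*0.017757] = 0.075511; exercise = 0.000000; V(1,1) = max -> 0.075511
  V(0,0) = exp(-r*dt) * [p*0.289981 + (1-p)*0.075511] = 0.176385; exercise = 0.080000; V(0,0) = max -> 0.176385


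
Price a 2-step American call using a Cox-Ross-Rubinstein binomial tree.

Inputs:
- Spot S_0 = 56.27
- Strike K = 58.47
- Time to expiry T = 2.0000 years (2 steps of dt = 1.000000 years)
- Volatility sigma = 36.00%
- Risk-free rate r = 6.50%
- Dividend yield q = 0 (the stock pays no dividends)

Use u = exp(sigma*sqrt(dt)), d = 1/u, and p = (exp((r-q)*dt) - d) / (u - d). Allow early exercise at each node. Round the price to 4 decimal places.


Answer: Price = V(0,0) = 12.6552

Derivation:
dt = T/N = 1.000000
u = exp(sigma*sqrt(dt)) = 1.433329; d = 1/u = 0.697676
p = (exp((r-q)*dt) - d) / (u - d) = 0.502251
Discount per step: exp(-r*dt) = 0.937067
Stock lattice S(k, i) with i counting down-moves:
  k=0: S(0,0) = 56.2700
  k=1: S(1,0) = 80.6534; S(1,1) = 39.2582
  k=2: S(2,0) = 115.6030; S(2,1) = 56.2700; S(2,2) = 27.3895
Terminal payoffs V(N, i) = max(S_T - K, 0):
  V(2,0) = 57.132957; V(2,1) = 0.000000; V(2,2) = 0.000000
Backward induction: V(k, i) = exp(-r*dt) * [p * V(k+1, i) + (1-p) * V(k+1, i+1)]; then take max(V_cont, immediate exercise) for American.
  V(1,0) = exp(-r*dt) * [p*57.132957 + (1-p)*0.000000] = 26.889245; exercise = 22.183446; V(1,0) = max -> 26.889245
  V(1,1) = exp(-r*dt) * [p*0.000000 + (1-p)*0.000000] = 0.000000; exercise = 0.000000; V(1,1) = max -> 0.000000
  V(0,0) = exp(-r*dt) * [p*26.889245 + (1-p)*0.000000] = 12.655243; exercise = 0.000000; V(0,0) = max -> 12.655243


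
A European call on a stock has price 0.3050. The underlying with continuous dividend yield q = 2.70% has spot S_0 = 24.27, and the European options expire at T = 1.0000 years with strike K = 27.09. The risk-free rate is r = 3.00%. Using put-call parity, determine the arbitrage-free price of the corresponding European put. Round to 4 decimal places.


Put-call parity: C - P = S_0 * exp(-qT) - K * exp(-rT).
S_0 * exp(-qT) = 24.2700 * 0.97336124 = 23.62347733
K * exp(-rT) = 27.0900 * 0.97044553 = 26.28936950
P = C - S*exp(-qT) + K*exp(-rT)
P = 0.3050 - 23.62347733 + 26.28936950 = 2.9709

Answer: Put price = 2.9709


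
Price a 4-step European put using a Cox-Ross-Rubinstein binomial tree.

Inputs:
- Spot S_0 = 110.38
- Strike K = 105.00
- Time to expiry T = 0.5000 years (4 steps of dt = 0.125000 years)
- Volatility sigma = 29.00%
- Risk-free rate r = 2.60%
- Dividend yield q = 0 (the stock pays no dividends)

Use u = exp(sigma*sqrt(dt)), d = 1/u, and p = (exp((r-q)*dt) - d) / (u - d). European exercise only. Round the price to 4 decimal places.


Answer: Price = V(0,0) = 5.9844

Derivation:
dt = T/N = 0.125000
u = exp(sigma*sqrt(dt)) = 1.107971; d = 1/u = 0.902551
p = (exp((r-q)*dt) - d) / (u - d) = 0.490237
Discount per step: exp(-r*dt) = 0.996755
Stock lattice S(k, i) with i counting down-moves:
  k=0: S(0,0) = 110.3800
  k=1: S(1,0) = 122.2978; S(1,1) = 99.6235
  k=2: S(2,0) = 135.5025; S(2,1) = 110.3800; S(2,2) = 89.9153
  k=3: S(3,0) = 150.1328; S(3,1) = 122.2978; S(3,2) = 99.6235; S(3,3) = 81.1531
  k=4: S(4,0) = 166.3428; S(4,1) = 135.5025; S(4,2) = 110.3800; S(4,3) = 89.9153; S(4,4) = 73.2448
Terminal payoffs V(N, i) = max(K - S_T, 0):
  V(4,0) = 0.000000; V(4,1) = 0.000000; V(4,2) = 0.000000; V(4,3) = 15.084711; V(4,4) = 31.755217
Backward induction: V(k, i) = exp(-r*dt) * [p * V(k+1, i) + (1-p) * V(k+1, i+1)].
  V(3,0) = exp(-r*dt) * [p*0.000000 + (1-p)*0.000000] = 0.000000
  V(3,1) = exp(-r*dt) * [p*0.000000 + (1-p)*0.000000] = 0.000000
  V(3,2) = exp(-r*dt) * [p*0.000000 + (1-p)*15.084711] = 7.664681
  V(3,3) = exp(-r*dt) * [p*15.084711 + (1-p)*31.755217] = 23.506203
  V(2,0) = exp(-r*dt) * [p*0.000000 + (1-p)*0.000000] = 0.000000
  V(2,1) = exp(-r*dt) * [p*0.000000 + (1-p)*7.664681] = 3.894495
  V(2,2) = exp(-r*dt) * [p*7.664681 + (1-p)*23.506203] = 15.689034
  V(1,0) = exp(-r*dt) * [p*0.000000 + (1-p)*3.894495] = 1.978829
  V(1,1) = exp(-r*dt) * [p*3.894495 + (1-p)*15.689034] = 9.874772
  V(0,0) = exp(-r*dt) * [p*1.978829 + (1-p)*9.874772] = 5.984409


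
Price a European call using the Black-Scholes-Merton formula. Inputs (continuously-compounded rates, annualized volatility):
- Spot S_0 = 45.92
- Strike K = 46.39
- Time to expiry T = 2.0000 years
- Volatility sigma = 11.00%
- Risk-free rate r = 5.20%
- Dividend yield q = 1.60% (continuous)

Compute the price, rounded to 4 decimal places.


d1 = (ln(S/K) + (r - q + 0.5*sigma^2) * T) / (sigma * sqrt(T)) = 0.47515540
d2 = d1 - sigma * sqrt(T) = 0.31959191
exp(-rT) = 0.90122530; exp(-qT) = 0.96850658
C = S_0 * exp(-qT) * N(d1) - K * exp(-rT) * N(d2)
N(d1) = 0.68266189; N(d2) = 0.62536115
C = 45.9200 * 0.96850658 * 0.68266189 - 46.3900 * 0.90122530 * 0.62536115 = 4.2156

Answer: Price = 4.2156


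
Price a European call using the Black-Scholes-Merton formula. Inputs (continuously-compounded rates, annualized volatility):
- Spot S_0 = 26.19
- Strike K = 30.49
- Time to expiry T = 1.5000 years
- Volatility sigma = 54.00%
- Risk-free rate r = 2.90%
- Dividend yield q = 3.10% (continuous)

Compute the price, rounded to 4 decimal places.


Answer: Price = 5.1096

Derivation:
d1 = (ln(S/K) + (r - q + 0.5*sigma^2) * T) / (sigma * sqrt(T)) = 0.09628445
d2 = d1 - sigma * sqrt(T) = -0.56507778
exp(-rT) = 0.95743255; exp(-qT) = 0.95456456
C = S_0 * exp(-qT) * N(d1) - K * exp(-rT) * N(d2)
N(d1) = 0.53835267; N(d2) = 0.28601043
C = 26.1900 * 0.95456456 * 0.53835267 - 30.4900 * 0.95743255 * 0.28601043 = 5.1096


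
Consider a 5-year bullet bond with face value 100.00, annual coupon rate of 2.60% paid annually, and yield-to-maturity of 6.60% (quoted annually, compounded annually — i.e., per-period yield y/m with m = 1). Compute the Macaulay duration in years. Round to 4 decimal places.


Coupon per period c = face * coupon_rate / m = 2.600000
Periods per year m = 1; per-period yield y/m = 0.066000
Number of cashflows N = 5
Cashflows (t years, CF_t, discount factor 1/(1+y/m)^(m*t), PV):
  t = 1.0000: CF_t = 2.600000, DF = 0.938086, PV = 2.439024
  t = 2.0000: CF_t = 2.600000, DF = 0.880006, PV = 2.288015
  t = 3.0000: CF_t = 2.600000, DF = 0.825521, PV = 2.146356
  t = 4.0000: CF_t = 2.600000, DF = 0.774410, PV = 2.013467
  t = 5.0000: CF_t = 102.600000, DF = 0.726464, PV = 74.535186
Price P = sum_t PV_t = 83.422048
Macaulay numerator sum_t t * PV_t:
  t * PV_t at t = 1.0000: 2.439024
  t * PV_t at t = 2.0000: 4.576031
  t * PV_t at t = 3.0000: 6.439068
  t * PV_t at t = 4.0000: 8.053868
  t * PV_t at t = 5.0000: 372.675928
Macaulay duration D = (sum_t t * PV_t) / P = 394.183919 / 83.422048 = 4.725177

Answer: Macaulay duration = 4.7252 years


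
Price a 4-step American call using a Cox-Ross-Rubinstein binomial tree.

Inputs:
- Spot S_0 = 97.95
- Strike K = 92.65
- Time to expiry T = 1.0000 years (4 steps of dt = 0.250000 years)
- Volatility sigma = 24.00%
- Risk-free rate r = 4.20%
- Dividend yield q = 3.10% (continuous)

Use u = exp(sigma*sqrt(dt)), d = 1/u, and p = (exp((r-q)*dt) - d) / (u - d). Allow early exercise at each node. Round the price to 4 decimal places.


dt = T/N = 0.250000
u = exp(sigma*sqrt(dt)) = 1.127497; d = 1/u = 0.886920
p = (exp((r-q)*dt) - d) / (u - d) = 0.481483
Discount per step: exp(-r*dt) = 0.989555
Stock lattice S(k, i) with i counting down-moves:
  k=0: S(0,0) = 97.9500
  k=1: S(1,0) = 110.4383; S(1,1) = 86.8739
  k=2: S(2,0) = 124.5189; S(2,1) = 97.9500; S(2,2) = 77.0502
  k=3: S(3,0) = 140.3946; S(3,1) = 110.4383; S(3,2) = 86.8739; S(3,3) = 68.3374
  k=4: S(4,0) = 158.2945; S(4,1) = 124.5189; S(4,2) = 97.9500; S(4,3) = 77.0502; S(4,4) = 60.6098
Terminal payoffs V(N, i) = max(S_T - K, 0):
  V(4,0) = 65.644488; V(4,1) = 31.868854; V(4,2) = 5.300000; V(4,3) = 0.000000; V(4,4) = 0.000000
Backward induction: V(k, i) = exp(-r*dt) * [p * V(k+1, i) + (1-p) * V(k+1, i+1)]; then take max(V_cont, immediate exercise) for American.
  V(3,0) = exp(-r*dt) * [p*65.644488 + (1-p)*31.868854] = 47.628499; exercise = 47.744616; V(3,0) = max -> 47.744616
  V(3,1) = exp(-r*dt) * [p*31.868854 + (1-p)*5.300000] = 17.903463; exercise = 17.788317; V(3,1) = max -> 17.903463
  V(3,2) = exp(-r*dt) * [p*5.300000 + (1-p)*0.000000] = 2.525203; exercise = 0.000000; V(3,2) = max -> 2.525203
  V(3,3) = exp(-r*dt) * [p*0.000000 + (1-p)*0.000000] = 0.000000; exercise = 0.000000; V(3,3) = max -> 0.000000
  V(2,0) = exp(-r*dt) * [p*47.744616 + (1-p)*17.903463] = 31.934380; exercise = 31.868854; V(2,0) = max -> 31.934380
  V(2,1) = exp(-r*dt) * [p*17.903463 + (1-p)*2.525203] = 9.825852; exercise = 5.300000; V(2,1) = max -> 9.825852
  V(2,2) = exp(-r*dt) * [p*2.525203 + (1-p)*0.000000] = 1.203142; exercise = 0.000000; V(2,2) = max -> 1.203142
  V(1,0) = exp(-r*dt) * [p*31.934380 + (1-p)*9.825852] = 20.256905; exercise = 17.788317; V(1,0) = max -> 20.256905
  V(1,1) = exp(-r*dt) * [p*9.825852 + (1-p)*1.203142] = 5.298895; exercise = 0.000000; V(1,1) = max -> 5.298895
  V(0,0) = exp(-r*dt) * [p*20.256905 + (1-p)*5.298895] = 12.370343; exercise = 5.300000; V(0,0) = max -> 12.370343

Answer: Price = V(0,0) = 12.3703


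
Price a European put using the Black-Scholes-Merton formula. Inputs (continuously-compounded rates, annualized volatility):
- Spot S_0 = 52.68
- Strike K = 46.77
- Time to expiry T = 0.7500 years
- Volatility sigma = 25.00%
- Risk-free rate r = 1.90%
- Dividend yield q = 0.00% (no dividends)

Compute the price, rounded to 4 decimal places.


Answer: Price = 1.7495

Derivation:
d1 = (ln(S/K) + (r - q + 0.5*sigma^2) * T) / (sigma * sqrt(T)) = 0.72368041
d2 = d1 - sigma * sqrt(T) = 0.50717406
exp(-rT) = 0.98585105; exp(-qT) = 1.00000000
P = K * exp(-rT) * N(-d2) - S_0 * exp(-qT) * N(-d1)
N(-d1) = 0.23463098; N(-d2) = 0.30601635
P = 46.7700 * 0.98585105 * 0.30601635 - 52.6800 * 1.00000000 * 0.23463098 = 1.7495


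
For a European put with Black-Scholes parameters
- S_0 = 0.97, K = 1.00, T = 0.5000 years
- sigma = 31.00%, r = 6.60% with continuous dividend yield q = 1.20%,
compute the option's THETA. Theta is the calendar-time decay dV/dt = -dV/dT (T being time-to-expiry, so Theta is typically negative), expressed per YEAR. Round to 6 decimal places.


Answer: Theta = -0.054186

Derivation:
d1 = 0.0938207184; d2 = -0.1253823838
phi(d1) = 0.3971903283; exp(-qT) = 0.9940179641; exp(-rT) = 0.9675385596
Theta = -S*exp(-qT)*phi(d1)*sigma/(2*sqrt(T)) + r*K*exp(-rT)*N(-d2) - q*S*exp(-qT)*N(-d1)
N(-d1) = 0.4626257867; N(-d2) = 0.5498895831; sqrt(T) = 0.7071067812
Term 1 = -0.9700 * 0.9940179641 * 0.3971903283 * 0.3100 / (2 * 0.7071067812) = -0.0839481883
Term 2 = 0.0660 * 1.0000 * 0.9675385596 * 0.5498895831 = 0.0351145988
Term 3 = -0.0120 * 0.9700 * 0.9940179641 * 0.4626257867 = -0.0053527511
Theta = -0.0839481883 + (0.0351145988) + (-0.0053527511) = -0.054186


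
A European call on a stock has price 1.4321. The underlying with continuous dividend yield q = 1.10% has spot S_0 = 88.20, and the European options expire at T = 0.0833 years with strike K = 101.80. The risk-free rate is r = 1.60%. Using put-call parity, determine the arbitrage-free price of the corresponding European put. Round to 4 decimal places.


Answer: Put price = 14.9773

Derivation:
Put-call parity: C - P = S_0 * exp(-qT) - K * exp(-rT).
S_0 * exp(-qT) = 88.2000 * 0.99908412 = 88.11921936
K * exp(-rT) = 101.8000 * 0.99866809 = 101.66441134
P = C - S*exp(-qT) + K*exp(-rT)
P = 1.4321 - 88.11921936 + 101.66441134 = 14.9773


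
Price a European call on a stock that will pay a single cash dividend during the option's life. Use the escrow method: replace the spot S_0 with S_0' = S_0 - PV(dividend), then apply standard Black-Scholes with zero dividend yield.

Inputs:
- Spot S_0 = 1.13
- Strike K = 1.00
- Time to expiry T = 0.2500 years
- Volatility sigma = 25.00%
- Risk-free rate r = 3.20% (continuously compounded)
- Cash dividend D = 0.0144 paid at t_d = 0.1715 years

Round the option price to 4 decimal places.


Answer: Price = 0.1359

Derivation:
PV(D) = D * exp(-r * t_d) = 0.0144 * 0.99452703 = 0.01432119
S_0' = S_0 - PV(D) = 1.1300 - 0.01432119 = 1.11567881
d1 = (ln(S_0'/K) + (r + sigma^2/2)*T) / (sigma*sqrt(T)) = 1.00220415
d2 = d1 - sigma*sqrt(T) = 0.87720415
exp(-rT) = 0.99203191
N(d1) = 0.84187750; N(d2) = 0.80981212
C = S_0' * N(d1) - K * exp(-rT) * N(d2) = 1.11567881 * 0.84187750 - 1.0000 * 0.99203191 * 0.80981212 = 0.1359


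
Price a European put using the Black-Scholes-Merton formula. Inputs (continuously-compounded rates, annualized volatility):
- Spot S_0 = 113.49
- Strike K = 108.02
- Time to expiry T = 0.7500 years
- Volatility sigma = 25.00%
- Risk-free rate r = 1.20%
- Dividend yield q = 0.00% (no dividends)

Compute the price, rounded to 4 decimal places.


Answer: Price = 6.6293

Derivation:
d1 = (ln(S/K) + (r - q + 0.5*sigma^2) * T) / (sigma * sqrt(T)) = 0.37798352
d2 = d1 - sigma * sqrt(T) = 0.16147717
exp(-rT) = 0.99104038; exp(-qT) = 1.00000000
P = K * exp(-rT) * N(-d2) - S_0 * exp(-qT) * N(-d1)
N(-d1) = 0.35272142; N(-d2) = 0.43585880
P = 108.0200 * 0.99104038 * 0.43585880 - 113.4900 * 1.00000000 * 0.35272142 = 6.6293


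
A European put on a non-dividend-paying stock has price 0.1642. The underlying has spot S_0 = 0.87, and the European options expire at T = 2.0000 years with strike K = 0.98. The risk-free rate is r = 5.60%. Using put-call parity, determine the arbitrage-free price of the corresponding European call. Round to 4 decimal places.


Answer: Call price = 0.1580

Derivation:
Put-call parity: C - P = S_0 * exp(-qT) - K * exp(-rT).
S_0 * exp(-qT) = 0.8700 * 1.00000000 = 0.87000000
K * exp(-rT) = 0.9800 * 0.89404426 = 0.87616337
C = P + S*exp(-qT) - K*exp(-rT)
C = 0.1642 + 0.87000000 - 0.87616337 = 0.1580


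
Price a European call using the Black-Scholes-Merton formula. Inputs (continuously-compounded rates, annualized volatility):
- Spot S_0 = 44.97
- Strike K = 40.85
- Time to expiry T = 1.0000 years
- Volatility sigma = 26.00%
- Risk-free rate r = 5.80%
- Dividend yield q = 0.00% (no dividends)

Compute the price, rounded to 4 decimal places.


Answer: Price = 8.2614

Derivation:
d1 = (ln(S/K) + (r - q + 0.5*sigma^2) * T) / (sigma * sqrt(T)) = 0.72264915
d2 = d1 - sigma * sqrt(T) = 0.46264915
exp(-rT) = 0.94364995; exp(-qT) = 1.00000000
C = S_0 * exp(-qT) * N(d1) - K * exp(-rT) * N(d2)
N(d1) = 0.76505227; N(d2) = 0.67819206
C = 44.9700 * 1.00000000 * 0.76505227 - 40.8500 * 0.94364995 * 0.67819206 = 8.2614


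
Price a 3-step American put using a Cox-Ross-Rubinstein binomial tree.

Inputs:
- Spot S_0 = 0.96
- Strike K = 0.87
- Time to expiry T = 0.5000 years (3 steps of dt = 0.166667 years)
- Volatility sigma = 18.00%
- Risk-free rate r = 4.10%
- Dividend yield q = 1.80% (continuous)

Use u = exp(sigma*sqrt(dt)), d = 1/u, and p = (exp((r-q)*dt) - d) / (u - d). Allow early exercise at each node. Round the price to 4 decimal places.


Answer: Price = V(0,0) = 0.0117

Derivation:
dt = T/N = 0.166667
u = exp(sigma*sqrt(dt)) = 1.076252; d = 1/u = 0.929150
p = (exp((r-q)*dt) - d) / (u - d) = 0.507746
Discount per step: exp(-r*dt) = 0.993190
Stock lattice S(k, i) with i counting down-moves:
  k=0: S(0,0) = 0.9600
  k=1: S(1,0) = 1.0332; S(1,1) = 0.8920
  k=2: S(2,0) = 1.1120; S(2,1) = 0.9600; S(2,2) = 0.8288
  k=3: S(3,0) = 1.1968; S(3,1) = 1.0332; S(3,2) = 0.8920; S(3,3) = 0.7701
Terminal payoffs V(N, i) = max(K - S_T, 0):
  V(3,0) = 0.000000; V(3,1) = 0.000000; V(3,2) = 0.000000; V(3,3) = 0.099932
Backward induction: V(k, i) = exp(-r*dt) * [p * V(k+1, i) + (1-p) * V(k+1, i+1)]; then take max(V_cont, immediate exercise) for American.
  V(2,0) = exp(-r*dt) * [p*0.000000 + (1-p)*0.000000] = 0.000000; exercise = 0.000000; V(2,0) = max -> 0.000000
  V(2,1) = exp(-r*dt) * [p*0.000000 + (1-p)*0.000000] = 0.000000; exercise = 0.000000; V(2,1) = max -> 0.000000
  V(2,2) = exp(-r*dt) * [p*0.000000 + (1-p)*0.099932] = 0.048857; exercise = 0.041212; V(2,2) = max -> 0.048857
  V(1,0) = exp(-r*dt) * [p*0.000000 + (1-p)*0.000000] = 0.000000; exercise = 0.000000; V(1,0) = max -> 0.000000
  V(1,1) = exp(-r*dt) * [p*0.000000 + (1-p)*0.048857] = 0.023886; exercise = 0.000000; V(1,1) = max -> 0.023886
  V(0,0) = exp(-r*dt) * [p*0.000000 + (1-p)*0.023886] = 0.011678; exercise = 0.000000; V(0,0) = max -> 0.011678


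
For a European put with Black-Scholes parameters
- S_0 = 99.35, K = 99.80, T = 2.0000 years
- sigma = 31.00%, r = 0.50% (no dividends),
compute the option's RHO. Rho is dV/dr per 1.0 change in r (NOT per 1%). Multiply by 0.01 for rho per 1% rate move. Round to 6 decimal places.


d1 = 0.2317047174; d2 = -0.2067014869
phi(d1) = 0.3883757146; exp(-qT) = 1.0000000000; exp(-rT) = 0.9900498337
N(-d2) = 0.5818785020
Rho = -K*T*exp(-rT)*N(-d2) = -99.8000 * 2.0000 * 0.9900498337 * 0.5818785020 = -114.987307

Answer: Rho = -114.987307


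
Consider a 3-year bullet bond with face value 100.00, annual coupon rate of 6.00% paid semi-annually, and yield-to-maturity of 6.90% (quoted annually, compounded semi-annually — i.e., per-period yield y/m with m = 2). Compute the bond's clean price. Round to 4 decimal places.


Coupon per period c = face * coupon_rate / m = 3.000000
Periods per year m = 2; per-period yield y/m = 0.034500
Number of cashflows N = 6
Cashflows (t years, CF_t, discount factor 1/(1+y/m)^(m*t), PV):
  t = 0.5000: CF_t = 3.000000, DF = 0.966651, PV = 2.899952
  t = 1.0000: CF_t = 3.000000, DF = 0.934413, PV = 2.803240
  t = 1.5000: CF_t = 3.000000, DF = 0.903251, PV = 2.709753
  t = 2.0000: CF_t = 3.000000, DF = 0.873128, PV = 2.619385
  t = 2.5000: CF_t = 3.000000, DF = 0.844010, PV = 2.532030
  t = 3.0000: CF_t = 103.000000, DF = 0.815863, PV = 84.033849
Price P = sum_t PV_t = 97.598208

Answer: Price = 97.5982


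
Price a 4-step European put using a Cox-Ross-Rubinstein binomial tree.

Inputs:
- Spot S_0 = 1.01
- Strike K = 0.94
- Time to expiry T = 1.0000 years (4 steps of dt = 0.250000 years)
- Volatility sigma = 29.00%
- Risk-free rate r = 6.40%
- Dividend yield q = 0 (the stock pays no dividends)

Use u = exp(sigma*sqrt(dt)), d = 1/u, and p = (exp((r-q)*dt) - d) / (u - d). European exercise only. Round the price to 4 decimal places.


dt = T/N = 0.250000
u = exp(sigma*sqrt(dt)) = 1.156040; d = 1/u = 0.865022
p = (exp((r-q)*dt) - d) / (u - d) = 0.519235
Discount per step: exp(-r*dt) = 0.984127
Stock lattice S(k, i) with i counting down-moves:
  k=0: S(0,0) = 1.0100
  k=1: S(1,0) = 1.1676; S(1,1) = 0.8737
  k=2: S(2,0) = 1.3498; S(2,1) = 1.0100; S(2,2) = 0.7557
  k=3: S(3,0) = 1.5604; S(3,1) = 1.1676; S(3,2) = 0.8737; S(3,3) = 0.6537
  k=4: S(4,0) = 1.8039; S(4,1) = 1.3498; S(4,2) = 1.0100; S(4,3) = 0.7557; S(4,4) = 0.5655
Terminal payoffs V(N, i) = max(K - S_T, 0):
  V(4,0) = 0.000000; V(4,1) = 0.000000; V(4,2) = 0.000000; V(4,3) = 0.184254; V(4,4) = 0.374503
Backward induction: V(k, i) = exp(-r*dt) * [p * V(k+1, i) + (1-p) * V(k+1, i+1)].
  V(3,0) = exp(-r*dt) * [p*0.000000 + (1-p)*0.000000] = 0.000000
  V(3,1) = exp(-r*dt) * [p*0.000000 + (1-p)*0.000000] = 0.000000
  V(3,2) = exp(-r*dt) * [p*0.000000 + (1-p)*0.184254] = 0.087177
  V(3,3) = exp(-r*dt) * [p*0.184254 + (1-p)*0.374503] = 0.271342
  V(2,0) = exp(-r*dt) * [p*0.000000 + (1-p)*0.000000] = 0.000000
  V(2,1) = exp(-r*dt) * [p*0.000000 + (1-p)*0.087177] = 0.041246
  V(2,2) = exp(-r*dt) * [p*0.087177 + (1-p)*0.271342] = 0.172928
  V(1,0) = exp(-r*dt) * [p*0.000000 + (1-p)*0.041246] = 0.019515
  V(1,1) = exp(-r*dt) * [p*0.041246 + (1-p)*0.172928] = 0.102895
  V(0,0) = exp(-r*dt) * [p*0.019515 + (1-p)*0.102895] = 0.058655

Answer: Price = V(0,0) = 0.0587


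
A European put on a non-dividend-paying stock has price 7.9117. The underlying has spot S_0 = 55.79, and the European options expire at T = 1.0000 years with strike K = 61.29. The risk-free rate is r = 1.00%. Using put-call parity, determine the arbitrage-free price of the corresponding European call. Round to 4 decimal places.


Put-call parity: C - P = S_0 * exp(-qT) - K * exp(-rT).
S_0 * exp(-qT) = 55.7900 * 1.00000000 = 55.79000000
K * exp(-rT) = 61.2900 * 0.99004983 = 60.68015431
C = P + S*exp(-qT) - K*exp(-rT)
C = 7.9117 + 55.79000000 - 60.68015431 = 3.0215

Answer: Call price = 3.0215


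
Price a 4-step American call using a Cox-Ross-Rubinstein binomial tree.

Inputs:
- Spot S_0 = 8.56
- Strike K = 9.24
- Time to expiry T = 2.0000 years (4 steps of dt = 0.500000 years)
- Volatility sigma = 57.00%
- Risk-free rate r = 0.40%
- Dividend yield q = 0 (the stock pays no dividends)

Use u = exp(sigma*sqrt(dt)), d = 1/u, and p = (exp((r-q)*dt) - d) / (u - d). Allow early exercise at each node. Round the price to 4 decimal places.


dt = T/N = 0.500000
u = exp(sigma*sqrt(dt)) = 1.496383; d = 1/u = 0.668278
p = (exp((r-q)*dt) - d) / (u - d) = 0.402997
Discount per step: exp(-r*dt) = 0.998002
Stock lattice S(k, i) with i counting down-moves:
  k=0: S(0,0) = 8.5600
  k=1: S(1,0) = 12.8090; S(1,1) = 5.7205
  k=2: S(2,0) = 19.1672; S(2,1) = 8.5600; S(2,2) = 3.8229
  k=3: S(3,0) = 28.6815; S(3,1) = 12.8090; S(3,2) = 5.7205; S(3,3) = 2.5547
  k=4: S(4,0) = 42.9185; S(4,1) = 19.1672; S(4,2) = 8.5600; S(4,3) = 3.8229; S(4,4) = 1.7073
Terminal payoffs V(N, i) = max(S_T - K, 0):
  V(4,0) = 33.678529; V(4,1) = 9.927228; V(4,2) = 0.000000; V(4,3) = 0.000000; V(4,4) = 0.000000
Backward induction: V(k, i) = exp(-r*dt) * [p * V(k+1, i) + (1-p) * V(k+1, i+1)]; then take max(V_cont, immediate exercise) for American.
  V(3,0) = exp(-r*dt) * [p*33.678529 + (1-p)*9.927228] = 19.459975; exercise = 19.441513; V(3,0) = max -> 19.459975
  V(3,1) = exp(-r*dt) * [p*9.927228 + (1-p)*0.000000] = 3.992651; exercise = 3.569039; V(3,1) = max -> 3.992651
  V(3,2) = exp(-r*dt) * [p*0.000000 + (1-p)*0.000000] = 0.000000; exercise = 0.000000; V(3,2) = max -> 0.000000
  V(3,3) = exp(-r*dt) * [p*0.000000 + (1-p)*0.000000] = 0.000000; exercise = 0.000000; V(3,3) = max -> 0.000000
  V(2,0) = exp(-r*dt) * [p*19.459975 + (1-p)*3.992651] = 10.205507; exercise = 9.927228; V(2,0) = max -> 10.205507
  V(2,1) = exp(-r*dt) * [p*3.992651 + (1-p)*0.000000] = 1.605812; exercise = 0.000000; V(2,1) = max -> 1.605812
  V(2,2) = exp(-r*dt) * [p*0.000000 + (1-p)*0.000000] = 0.000000; exercise = 0.000000; V(2,2) = max -> 0.000000
  V(1,0) = exp(-r*dt) * [p*10.205507 + (1-p)*1.605812] = 5.061331; exercise = 3.569039; V(1,0) = max -> 5.061331
  V(1,1) = exp(-r*dt) * [p*1.605812 + (1-p)*0.000000] = 0.645845; exercise = 0.000000; V(1,1) = max -> 0.645845
  V(0,0) = exp(-r*dt) * [p*5.061331 + (1-p)*0.645845] = 2.420427; exercise = 0.000000; V(0,0) = max -> 2.420427

Answer: Price = V(0,0) = 2.4204


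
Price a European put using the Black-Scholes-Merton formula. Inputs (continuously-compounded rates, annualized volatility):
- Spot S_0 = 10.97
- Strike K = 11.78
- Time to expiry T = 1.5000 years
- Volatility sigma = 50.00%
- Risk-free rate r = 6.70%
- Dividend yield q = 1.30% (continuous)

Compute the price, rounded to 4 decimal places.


d1 = (ln(S/K) + (r - q + 0.5*sigma^2) * T) / (sigma * sqrt(T)) = 0.32212602
d2 = d1 - sigma * sqrt(T) = -0.29024641
exp(-rT) = 0.90438511; exp(-qT) = 0.98068890
P = K * exp(-rT) * N(-d2) - S_0 * exp(-qT) * N(-d1)
N(-d1) = 0.37367861; N(-d2) = 0.61418614
P = 11.7800 * 0.90438511 * 0.61418614 - 10.9700 * 0.98068890 * 0.37367861 = 2.5232

Answer: Price = 2.5232


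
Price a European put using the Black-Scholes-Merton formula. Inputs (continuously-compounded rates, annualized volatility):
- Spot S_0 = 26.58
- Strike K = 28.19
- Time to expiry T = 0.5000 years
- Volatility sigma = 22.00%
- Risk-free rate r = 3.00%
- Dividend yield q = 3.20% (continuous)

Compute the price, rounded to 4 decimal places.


d1 = (ln(S/K) + (r - q + 0.5*sigma^2) * T) / (sigma * sqrt(T)) = -0.30668026
d2 = d1 - sigma * sqrt(T) = -0.46224375
exp(-rT) = 0.98511194; exp(-qT) = 0.98412732
P = K * exp(-rT) * N(-d2) - S_0 * exp(-qT) * N(-d1)
N(-d1) = 0.62045662; N(-d2) = 0.67804673
P = 28.1900 * 0.98511194 * 0.67804673 - 26.5800 * 0.98412732 * 0.62045662 = 2.5996

Answer: Price = 2.5996


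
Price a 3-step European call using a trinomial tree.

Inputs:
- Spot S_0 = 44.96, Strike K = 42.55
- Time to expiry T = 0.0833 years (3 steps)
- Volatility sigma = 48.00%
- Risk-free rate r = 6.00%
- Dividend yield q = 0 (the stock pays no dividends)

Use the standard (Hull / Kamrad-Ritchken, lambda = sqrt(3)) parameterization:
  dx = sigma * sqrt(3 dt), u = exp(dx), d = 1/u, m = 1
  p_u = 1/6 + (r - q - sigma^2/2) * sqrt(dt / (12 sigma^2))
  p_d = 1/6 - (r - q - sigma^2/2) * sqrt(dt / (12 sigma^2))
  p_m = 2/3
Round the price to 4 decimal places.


dt = T/N = 0.027767; dx = sigma*sqrt(3*dt) = 0.138536
u = exp(dx) = 1.148591; d = 1/u = 0.870632
p_u = 0.161135, p_m = 0.666667, p_d = 0.172199
Discount per step: exp(-r*dt) = 0.998335
Stock lattice S(k, j) with j the centered position index:
  k=0: S(0,+0) = 44.9600
  k=1: S(1,-1) = 39.1436; S(1,+0) = 44.9600; S(1,+1) = 51.6407
  k=2: S(2,-2) = 34.0797; S(2,-1) = 39.1436; S(2,+0) = 44.9600; S(2,+1) = 51.6407; S(2,+2) = 59.3140
  k=3: S(3,-3) = 29.6708; S(3,-2) = 34.0797; S(3,-1) = 39.1436; S(3,+0) = 44.9600; S(3,+1) = 51.6407; S(3,+2) = 59.3140; S(3,+3) = 68.1276
Terminal payoffs V(N, j) = max(S_T - K, 0):
  V(3,-3) = 0.000000; V(3,-2) = 0.000000; V(3,-1) = 0.000000; V(3,+0) = 2.410000; V(3,+1) = 9.090671; V(3,+2) = 16.764032; V(3,+3) = 25.577589
Backward induction: V(k, j) = exp(-r*dt) * [p_u * V(k+1, j+1) + p_m * V(k+1, j) + p_d * V(k+1, j-1)]
  V(2,-2) = exp(-r*dt) * [p_u*0.000000 + p_m*0.000000 + p_d*0.000000] = 0.000000
  V(2,-1) = exp(-r*dt) * [p_u*2.410000 + p_m*0.000000 + p_d*0.000000] = 0.387689
  V(2,+0) = exp(-r*dt) * [p_u*9.090671 + p_m*2.410000 + p_d*0.000000] = 3.066378
  V(2,+1) = exp(-r*dt) * [p_u*16.764032 + p_m*9.090671 + p_d*2.410000] = 9.161439
  V(2,+2) = exp(-r*dt) * [p_u*25.577589 + p_m*16.764032 + p_d*9.090671] = 16.834791
  V(1,-1) = exp(-r*dt) * [p_u*3.066378 + p_m*0.387689 + p_d*0.000000] = 0.751307
  V(1,+0) = exp(-r*dt) * [p_u*9.161439 + p_m*3.066378 + p_d*0.387689] = 3.581267
  V(1,+1) = exp(-r*dt) * [p_u*16.834791 + p_m*9.161439 + p_d*3.066378] = 9.332762
  V(0,+0) = exp(-r*dt) * [p_u*9.332762 + p_m*3.581267 + p_d*0.751307] = 4.014025

Answer: Price = V(0,0) = 4.0140


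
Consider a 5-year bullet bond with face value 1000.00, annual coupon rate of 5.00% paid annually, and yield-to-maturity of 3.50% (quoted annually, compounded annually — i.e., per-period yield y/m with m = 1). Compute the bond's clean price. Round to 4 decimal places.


Coupon per period c = face * coupon_rate / m = 50.000000
Periods per year m = 1; per-period yield y/m = 0.035000
Number of cashflows N = 5
Cashflows (t years, CF_t, discount factor 1/(1+y/m)^(m*t), PV):
  t = 1.0000: CF_t = 50.000000, DF = 0.966184, PV = 48.309179
  t = 2.0000: CF_t = 50.000000, DF = 0.933511, PV = 46.675535
  t = 3.0000: CF_t = 50.000000, DF = 0.901943, PV = 45.097135
  t = 4.0000: CF_t = 50.000000, DF = 0.871442, PV = 43.572111
  t = 5.0000: CF_t = 1050.000000, DF = 0.841973, PV = 884.071825
Price P = sum_t PV_t = 1067.725786

Answer: Price = 1067.7258


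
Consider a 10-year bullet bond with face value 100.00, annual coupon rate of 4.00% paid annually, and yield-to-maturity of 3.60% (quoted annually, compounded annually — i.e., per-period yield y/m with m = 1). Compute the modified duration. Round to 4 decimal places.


Answer: Modified duration = 8.1708

Derivation:
Coupon per period c = face * coupon_rate / m = 4.000000
Periods per year m = 1; per-period yield y/m = 0.036000
Number of cashflows N = 10
Cashflows (t years, CF_t, discount factor 1/(1+y/m)^(m*t), PV):
  t = 1.0000: CF_t = 4.000000, DF = 0.965251, PV = 3.861004
  t = 2.0000: CF_t = 4.000000, DF = 0.931709, PV = 3.726838
  t = 3.0000: CF_t = 4.000000, DF = 0.899333, PV = 3.597334
  t = 4.0000: CF_t = 4.000000, DF = 0.868082, PV = 3.472330
  t = 5.0000: CF_t = 4.000000, DF = 0.837917, PV = 3.351670
  t = 6.0000: CF_t = 4.000000, DF = 0.808801, PV = 3.235202
  t = 7.0000: CF_t = 4.000000, DF = 0.780696, PV = 3.122782
  t = 8.0000: CF_t = 4.000000, DF = 0.753567, PV = 3.014269
  t = 9.0000: CF_t = 4.000000, DF = 0.727381, PV = 2.909526
  t = 10.0000: CF_t = 104.000000, DF = 0.702106, PV = 73.018984
Price P = sum_t PV_t = 103.309938
First compute Macaulay numerator sum_t t * PV_t:
  t * PV_t at t = 1.0000: 3.861004
  t * PV_t at t = 2.0000: 7.453675
  t * PV_t at t = 3.0000: 10.792001
  t * PV_t at t = 4.0000: 13.889319
  t * PV_t at t = 5.0000: 16.758349
  t * PV_t at t = 6.0000: 19.411215
  t * PV_t at t = 7.0000: 21.859476
  t * PV_t at t = 8.0000: 24.114149
  t * PV_t at t = 9.0000: 26.185731
  t * PV_t at t = 10.0000: 730.189839
Macaulay duration D = 874.514757 / 103.309938 = 8.464963
Modified duration = D / (1 + y/m) = 8.464963 / (1 + 0.036000) = 8.170813
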